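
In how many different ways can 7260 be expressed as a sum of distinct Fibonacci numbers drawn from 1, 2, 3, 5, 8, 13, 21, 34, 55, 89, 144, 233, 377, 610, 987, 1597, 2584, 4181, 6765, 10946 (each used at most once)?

Starting from the Zeckendorf form and repeatedly splitting a term F_k into F_{k−1} + F_{k−2} (when neither is already used) reaches every representation.
7260 = 6765+377+89+21+8 = 6765+377+89+21+5+3 = 6765+377+55+34+21+8 = 6765+233+144+89+21+8 = 6765+377+89+21+5+2+1 = … (65 more), for 70 in all.

70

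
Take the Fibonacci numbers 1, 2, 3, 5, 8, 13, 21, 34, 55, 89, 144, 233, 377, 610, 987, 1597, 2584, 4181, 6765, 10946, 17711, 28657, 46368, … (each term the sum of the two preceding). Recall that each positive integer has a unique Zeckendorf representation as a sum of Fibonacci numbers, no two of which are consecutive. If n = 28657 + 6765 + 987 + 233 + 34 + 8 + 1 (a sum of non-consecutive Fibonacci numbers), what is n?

36685

28657 + 6765 + 987 + 233 + 34 + 8 + 1 = 36685.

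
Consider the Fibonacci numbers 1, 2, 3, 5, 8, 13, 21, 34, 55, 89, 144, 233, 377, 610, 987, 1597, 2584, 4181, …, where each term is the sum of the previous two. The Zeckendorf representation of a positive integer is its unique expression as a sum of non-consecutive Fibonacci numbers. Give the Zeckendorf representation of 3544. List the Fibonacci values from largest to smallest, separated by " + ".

take 2584 (≤ 3544); 3544 − 2584 = 960
take 610 (≤ 960); 960 − 610 = 350
take 233 (≤ 350); 350 − 233 = 117
take 89 (≤ 117); 117 − 89 = 28
take 21 (≤ 28); 28 − 21 = 7
take 5 (≤ 7); 7 − 5 = 2
take 2 (≤ 2); 2 − 2 = 0
So 3544 = 2584 + 610 + 233 + 89 + 21 + 5 + 2, with no two terms consecutive in the sequence.

2584 + 610 + 233 + 89 + 21 + 5 + 2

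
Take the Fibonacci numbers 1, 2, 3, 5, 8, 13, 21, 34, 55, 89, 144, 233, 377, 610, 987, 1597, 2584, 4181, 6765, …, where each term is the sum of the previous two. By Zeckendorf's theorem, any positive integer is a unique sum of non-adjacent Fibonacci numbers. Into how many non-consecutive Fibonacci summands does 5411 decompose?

5

subtract 4181 from 5411: 1230 remains
subtract 987 from 1230: 243 remains
subtract 233 from 243: 10 remains
subtract 8 from 10: 2 remains
subtract 2 from 2: 0 remains
5411 = 4181 + 987 + 233 + 8 + 2, which has 5 terms.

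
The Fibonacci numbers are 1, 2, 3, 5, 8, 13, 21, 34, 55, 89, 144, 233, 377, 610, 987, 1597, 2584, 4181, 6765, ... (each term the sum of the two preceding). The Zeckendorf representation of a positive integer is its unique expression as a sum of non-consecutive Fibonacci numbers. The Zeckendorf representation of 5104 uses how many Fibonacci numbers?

7

subtract 4181 from 5104: 923 remains
subtract 610 from 923: 313 remains
subtract 233 from 313: 80 remains
subtract 55 from 80: 25 remains
subtract 21 from 25: 4 remains
subtract 3 from 4: 1 remains
subtract 1 from 1: 0 remains
5104 = 4181 + 610 + 233 + 55 + 21 + 3 + 1, which has 7 terms.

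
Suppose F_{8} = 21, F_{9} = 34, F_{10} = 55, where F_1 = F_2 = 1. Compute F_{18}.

2584

By the addition formula F_{m+n} = F_m F_{n+1} + F_{m−1} F_n with m=9, n=9: F_{18} = 34·55 + 21·34 = 1870 + 714 = 2584.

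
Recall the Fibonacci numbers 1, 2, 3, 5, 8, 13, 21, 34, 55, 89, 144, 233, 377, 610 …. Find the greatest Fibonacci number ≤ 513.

377 ≤ 513 < 610, so the largest Fibonacci number not exceeding 513 is 377.

377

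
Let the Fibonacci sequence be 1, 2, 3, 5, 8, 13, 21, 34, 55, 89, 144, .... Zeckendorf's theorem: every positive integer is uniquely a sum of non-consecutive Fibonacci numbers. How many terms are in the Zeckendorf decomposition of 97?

subtract 89 from 97: 8 remains
subtract 8 from 8: 0 remains
97 = 89 + 8, which has 2 terms.

2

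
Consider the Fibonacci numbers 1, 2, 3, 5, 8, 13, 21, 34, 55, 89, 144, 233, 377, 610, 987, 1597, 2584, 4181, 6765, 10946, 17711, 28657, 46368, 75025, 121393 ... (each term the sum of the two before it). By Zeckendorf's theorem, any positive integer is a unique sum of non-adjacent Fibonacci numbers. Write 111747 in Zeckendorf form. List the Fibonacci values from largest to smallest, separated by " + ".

75025 + 28657 + 6765 + 987 + 233 + 55 + 21 + 3 + 1

111747 − 75025 = 36722
36722 − 28657 = 8065
8065 − 6765 = 1300
1300 − 987 = 313
313 − 233 = 80
80 − 55 = 25
25 − 21 = 4
4 − 3 = 1
1 − 1 = 0
So 111747 = 75025 + 28657 + 6765 + 987 + 233 + 55 + 21 + 3 + 1, with no two terms consecutive in the sequence.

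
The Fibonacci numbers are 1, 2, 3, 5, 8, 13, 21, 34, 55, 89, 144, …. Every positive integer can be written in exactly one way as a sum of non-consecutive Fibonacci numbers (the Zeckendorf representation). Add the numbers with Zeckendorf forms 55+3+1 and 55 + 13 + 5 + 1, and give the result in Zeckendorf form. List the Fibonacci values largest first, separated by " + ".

The two numbers are 59 and 74, so their sum is 133.
133 − 89 = 44
44 − 34 = 10
10 − 8 = 2
2 − 2 = 0

89 + 34 + 8 + 2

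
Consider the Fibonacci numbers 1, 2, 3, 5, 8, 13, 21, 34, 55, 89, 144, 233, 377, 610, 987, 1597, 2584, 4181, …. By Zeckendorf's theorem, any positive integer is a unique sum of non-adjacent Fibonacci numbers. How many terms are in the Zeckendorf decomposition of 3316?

Repeatedly subtract the largest Fibonacci number that fits:
3316 − 2584 = 732
732 − 610 = 122
122 − 89 = 33
33 − 21 = 12
12 − 8 = 4
4 − 3 = 1
1 − 1 = 0
3316 = 2584 + 610 + 89 + 21 + 8 + 3 + 1, which has 7 terms.

7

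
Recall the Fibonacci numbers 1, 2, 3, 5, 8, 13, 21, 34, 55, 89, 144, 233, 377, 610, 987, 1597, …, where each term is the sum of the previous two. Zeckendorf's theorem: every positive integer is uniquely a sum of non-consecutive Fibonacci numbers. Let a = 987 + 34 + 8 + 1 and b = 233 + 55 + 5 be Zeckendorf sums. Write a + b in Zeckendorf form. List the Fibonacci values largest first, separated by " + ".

987 + 233 + 89 + 13 + 1

The two numbers are 1030 and 293, so their sum is 1323.
Greedy algorithm:
1323 − 987 = 336
336 − 233 = 103
103 − 89 = 14
14 − 13 = 1
1 − 1 = 0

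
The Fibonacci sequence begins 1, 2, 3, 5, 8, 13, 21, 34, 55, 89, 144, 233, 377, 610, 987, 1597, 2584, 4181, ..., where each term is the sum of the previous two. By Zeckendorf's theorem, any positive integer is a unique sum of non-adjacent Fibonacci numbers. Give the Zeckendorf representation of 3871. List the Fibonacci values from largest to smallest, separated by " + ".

Repeatedly subtract the largest Fibonacci number that fits:
2584 ≤ 3871 < 4181, so take 2584; remainder 1287
987 ≤ 1287 < 1597, so take 987; remainder 300
233 ≤ 300 < 377, so take 233; remainder 67
55 ≤ 67 < 89, so take 55; remainder 12
8 ≤ 12 < 13, so take 8; remainder 4
3 ≤ 4 < 5, so take 3; remainder 1
1 ≤ 1 < 2, so take 1; remainder 0
So 3871 = 2584 + 987 + 233 + 55 + 8 + 3 + 1, with no two terms consecutive in the sequence.

2584 + 987 + 233 + 55 + 8 + 3 + 1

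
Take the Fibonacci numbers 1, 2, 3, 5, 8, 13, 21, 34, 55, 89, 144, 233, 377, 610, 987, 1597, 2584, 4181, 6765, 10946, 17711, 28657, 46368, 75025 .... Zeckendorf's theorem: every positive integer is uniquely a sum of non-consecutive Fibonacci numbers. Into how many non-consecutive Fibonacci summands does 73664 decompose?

Greedily peel off the largest Fibonacci term at each step:
largest Fibonacci ≤ 73664 is 46368; 73664 − 46368 = 27296
largest Fibonacci ≤ 27296 is 17711; 27296 − 17711 = 9585
largest Fibonacci ≤ 9585 is 6765; 9585 − 6765 = 2820
largest Fibonacci ≤ 2820 is 2584; 2820 − 2584 = 236
largest Fibonacci ≤ 236 is 233; 236 − 233 = 3
largest Fibonacci ≤ 3 is 3; 3 − 3 = 0
73664 = 46368 + 17711 + 6765 + 2584 + 233 + 3, which has 6 terms.

6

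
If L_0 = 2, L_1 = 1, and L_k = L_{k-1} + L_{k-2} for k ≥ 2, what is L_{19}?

9349

Iterating the recurrence up to L_{11} = 199 and L_{10} = 123:
L_{12} = L_{11} + L_{10} = 199 + 123 = 322
L_{13} = L_{12} + L_{11} = 322 + 199 = 521
L_{14} = L_{13} + L_{12} = 521 + 322 = 843
L_{15} = L_{14} + L_{13} = 843 + 521 = 1364
L_{16} = L_{15} + L_{14} = 1364 + 843 = 2207
L_{17} = L_{16} + L_{15} = 2207 + 1364 = 3571
L_{18} = L_{17} + L_{16} = 3571 + 2207 = 5778
L_{19} = L_{18} + L_{17} = 5778 + 3571 = 9349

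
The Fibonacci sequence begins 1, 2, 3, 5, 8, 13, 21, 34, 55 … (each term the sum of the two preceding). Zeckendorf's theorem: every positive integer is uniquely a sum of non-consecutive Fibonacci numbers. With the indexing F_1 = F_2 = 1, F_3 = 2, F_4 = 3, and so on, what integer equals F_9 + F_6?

42

F_9 + F_6 = 34 + 8 = 42.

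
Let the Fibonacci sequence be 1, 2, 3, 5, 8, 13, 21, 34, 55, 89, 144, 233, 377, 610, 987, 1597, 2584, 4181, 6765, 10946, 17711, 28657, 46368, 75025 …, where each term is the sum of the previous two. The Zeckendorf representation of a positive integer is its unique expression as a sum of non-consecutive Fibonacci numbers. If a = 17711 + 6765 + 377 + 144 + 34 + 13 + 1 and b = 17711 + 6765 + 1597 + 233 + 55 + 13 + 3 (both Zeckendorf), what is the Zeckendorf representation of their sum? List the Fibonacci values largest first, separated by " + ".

46368 + 4181 + 610 + 233 + 21 + 8 + 1

The two numbers are 25045 and 26377, so their sum is 51422.
Greedy algorithm:
take 46368 (≤ 51422); 51422 − 46368 = 5054
take 4181 (≤ 5054); 5054 − 4181 = 873
take 610 (≤ 873); 873 − 610 = 263
take 233 (≤ 263); 263 − 233 = 30
take 21 (≤ 30); 30 − 21 = 9
take 8 (≤ 9); 9 − 8 = 1
take 1 (≤ 1); 1 − 1 = 0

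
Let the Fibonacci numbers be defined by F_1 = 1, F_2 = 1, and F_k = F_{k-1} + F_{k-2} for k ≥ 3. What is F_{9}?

Iterating the recurrence up to F_{5} = 5 and F_{4} = 3:
F_{6} = F_{5} + F_{4} = 5 + 3 = 8
F_{7} = F_{6} + F_{5} = 8 + 5 = 13
F_{8} = F_{7} + F_{6} = 13 + 8 = 21
F_{9} = F_{8} + F_{7} = 21 + 13 = 34

34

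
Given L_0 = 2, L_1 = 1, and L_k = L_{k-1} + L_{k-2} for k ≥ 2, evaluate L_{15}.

1364

Iterating the recurrence up to L_{11} = 199 and L_{10} = 123:
L_{12} = L_{11} + L_{10} = 199 + 123 = 322
L_{13} = L_{12} + L_{11} = 322 + 199 = 521
L_{14} = L_{13} + L_{12} = 521 + 322 = 843
L_{15} = L_{14} + L_{13} = 843 + 521 = 1364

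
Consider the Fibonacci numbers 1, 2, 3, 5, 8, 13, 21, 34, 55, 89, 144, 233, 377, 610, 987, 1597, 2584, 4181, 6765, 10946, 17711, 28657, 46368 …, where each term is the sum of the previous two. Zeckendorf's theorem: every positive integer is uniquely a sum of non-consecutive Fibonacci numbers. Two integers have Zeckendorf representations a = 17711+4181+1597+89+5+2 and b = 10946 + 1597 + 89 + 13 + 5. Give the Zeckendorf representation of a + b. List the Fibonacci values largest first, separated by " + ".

28657 + 6765 + 610 + 144 + 55 + 3 + 1

The two numbers are 23585 and 12650, so their sum is 36235.
Greedily peel off the largest Fibonacci term at each step:
take 28657 (≤ 36235); 36235 − 28657 = 7578
take 6765 (≤ 7578); 7578 − 6765 = 813
take 610 (≤ 813); 813 − 610 = 203
take 144 (≤ 203); 203 − 144 = 59
take 55 (≤ 59); 59 − 55 = 4
take 3 (≤ 4); 4 − 3 = 1
take 1 (≤ 1); 1 − 1 = 0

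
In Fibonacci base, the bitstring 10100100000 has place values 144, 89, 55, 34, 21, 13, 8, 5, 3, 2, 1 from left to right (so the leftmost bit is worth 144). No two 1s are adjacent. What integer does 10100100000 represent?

212

Summing the place values of the 1 bits: 144 + 55 + 13 = 212.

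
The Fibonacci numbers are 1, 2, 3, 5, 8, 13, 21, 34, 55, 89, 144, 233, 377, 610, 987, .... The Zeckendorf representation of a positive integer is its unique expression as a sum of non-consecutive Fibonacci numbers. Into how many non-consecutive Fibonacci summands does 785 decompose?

Repeatedly subtract the largest Fibonacci number that fits:
subtract 610 from 785: 175 remains
subtract 144 from 175: 31 remains
subtract 21 from 31: 10 remains
subtract 8 from 10: 2 remains
subtract 2 from 2: 0 remains
785 = 610 + 144 + 21 + 8 + 2, which has 5 terms.

5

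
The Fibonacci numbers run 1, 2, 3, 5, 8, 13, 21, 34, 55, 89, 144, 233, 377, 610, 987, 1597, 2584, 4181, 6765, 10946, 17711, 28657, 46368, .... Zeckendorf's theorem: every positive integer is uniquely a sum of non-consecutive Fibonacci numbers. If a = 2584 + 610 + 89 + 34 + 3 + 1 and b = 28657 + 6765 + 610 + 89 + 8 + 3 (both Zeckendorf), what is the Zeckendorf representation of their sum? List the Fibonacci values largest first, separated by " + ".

The two numbers are 3321 and 36132, so their sum is 39453.
largest Fibonacci ≤ 39453 is 28657; 39453 − 28657 = 10796
largest Fibonacci ≤ 10796 is 6765; 10796 − 6765 = 4031
largest Fibonacci ≤ 4031 is 2584; 4031 − 2584 = 1447
largest Fibonacci ≤ 1447 is 987; 1447 − 987 = 460
largest Fibonacci ≤ 460 is 377; 460 − 377 = 83
largest Fibonacci ≤ 83 is 55; 83 − 55 = 28
largest Fibonacci ≤ 28 is 21; 28 − 21 = 7
largest Fibonacci ≤ 7 is 5; 7 − 5 = 2
largest Fibonacci ≤ 2 is 2; 2 − 2 = 0

28657 + 6765 + 2584 + 987 + 377 + 55 + 21 + 5 + 2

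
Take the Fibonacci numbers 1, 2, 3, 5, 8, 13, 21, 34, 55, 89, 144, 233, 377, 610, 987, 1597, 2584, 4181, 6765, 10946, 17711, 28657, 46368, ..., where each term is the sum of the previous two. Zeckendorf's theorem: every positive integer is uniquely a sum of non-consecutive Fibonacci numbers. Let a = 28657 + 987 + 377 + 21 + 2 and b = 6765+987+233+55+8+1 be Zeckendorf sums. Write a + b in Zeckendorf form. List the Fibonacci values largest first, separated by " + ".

28657 + 6765 + 2584 + 55 + 21 + 8 + 3

The two numbers are 30044 and 8049, so their sum is 38093.
largest Fibonacci ≤ 38093 is 28657; 38093 − 28657 = 9436
largest Fibonacci ≤ 9436 is 6765; 9436 − 6765 = 2671
largest Fibonacci ≤ 2671 is 2584; 2671 − 2584 = 87
largest Fibonacci ≤ 87 is 55; 87 − 55 = 32
largest Fibonacci ≤ 32 is 21; 32 − 21 = 11
largest Fibonacci ≤ 11 is 8; 11 − 8 = 3
largest Fibonacci ≤ 3 is 3; 3 − 3 = 0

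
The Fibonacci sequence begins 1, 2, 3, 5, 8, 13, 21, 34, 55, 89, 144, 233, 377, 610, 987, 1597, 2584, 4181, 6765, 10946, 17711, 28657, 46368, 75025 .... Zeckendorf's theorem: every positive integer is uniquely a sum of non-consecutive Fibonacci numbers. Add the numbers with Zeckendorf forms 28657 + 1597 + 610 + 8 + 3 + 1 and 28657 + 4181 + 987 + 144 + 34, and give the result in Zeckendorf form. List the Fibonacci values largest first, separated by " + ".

46368 + 17711 + 610 + 144 + 34 + 8 + 3 + 1

The two numbers are 30876 and 34003, so their sum is 64879.
46368 ≤ 64879 < 75025, so take 46368; remainder 18511
17711 ≤ 18511 < 28657, so take 17711; remainder 800
610 ≤ 800 < 987, so take 610; remainder 190
144 ≤ 190 < 233, so take 144; remainder 46
34 ≤ 46 < 55, so take 34; remainder 12
8 ≤ 12 < 13, so take 8; remainder 4
3 ≤ 4 < 5, so take 3; remainder 1
1 ≤ 1 < 2, so take 1; remainder 0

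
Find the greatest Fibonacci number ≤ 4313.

4181

4181 ≤ 4313 < 6765, so the largest Fibonacci number not exceeding 4313 is 4181.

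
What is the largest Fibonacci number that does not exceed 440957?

317811

317811 ≤ 440957 < 514229, so the largest Fibonacci number not exceeding 440957 is 317811.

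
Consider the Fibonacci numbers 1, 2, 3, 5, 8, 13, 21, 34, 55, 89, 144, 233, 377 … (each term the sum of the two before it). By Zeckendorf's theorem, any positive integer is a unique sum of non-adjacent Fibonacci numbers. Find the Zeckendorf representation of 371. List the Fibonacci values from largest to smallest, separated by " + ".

233 + 89 + 34 + 13 + 2

Greedy algorithm:
233 ≤ 371 < 377, so take 233; remainder 138
89 ≤ 138 < 144, so take 89; remainder 49
34 ≤ 49 < 55, so take 34; remainder 15
13 ≤ 15 < 21, so take 13; remainder 2
2 ≤ 2 < 3, so take 2; remainder 0
So 371 = 233 + 89 + 34 + 13 + 2, with no two terms consecutive in the sequence.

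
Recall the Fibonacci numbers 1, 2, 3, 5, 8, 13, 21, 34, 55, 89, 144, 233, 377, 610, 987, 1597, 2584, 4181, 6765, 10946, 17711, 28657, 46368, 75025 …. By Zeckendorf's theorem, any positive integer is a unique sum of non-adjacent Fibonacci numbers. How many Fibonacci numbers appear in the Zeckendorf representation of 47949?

7

subtract 46368 from 47949: 1581 remains
subtract 987 from 1581: 594 remains
subtract 377 from 594: 217 remains
subtract 144 from 217: 73 remains
subtract 55 from 73: 18 remains
subtract 13 from 18: 5 remains
subtract 5 from 5: 0 remains
47949 = 46368 + 987 + 377 + 144 + 55 + 13 + 5, which has 7 terms.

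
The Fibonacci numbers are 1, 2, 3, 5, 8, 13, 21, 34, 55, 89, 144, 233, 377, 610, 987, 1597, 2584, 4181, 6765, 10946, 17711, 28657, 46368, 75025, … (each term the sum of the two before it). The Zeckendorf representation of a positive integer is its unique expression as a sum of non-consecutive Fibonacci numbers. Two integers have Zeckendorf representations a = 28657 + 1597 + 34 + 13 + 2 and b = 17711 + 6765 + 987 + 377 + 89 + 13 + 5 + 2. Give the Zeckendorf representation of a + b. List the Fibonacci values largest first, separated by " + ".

The two numbers are 30303 and 25949, so their sum is 56252.
46368 ≤ 56252 < 75025, so take 46368; remainder 9884
6765 ≤ 9884 < 10946, so take 6765; remainder 3119
2584 ≤ 3119 < 4181, so take 2584; remainder 535
377 ≤ 535 < 610, so take 377; remainder 158
144 ≤ 158 < 233, so take 144; remainder 14
13 ≤ 14 < 21, so take 13; remainder 1
1 ≤ 1 < 2, so take 1; remainder 0

46368 + 6765 + 2584 + 377 + 144 + 13 + 1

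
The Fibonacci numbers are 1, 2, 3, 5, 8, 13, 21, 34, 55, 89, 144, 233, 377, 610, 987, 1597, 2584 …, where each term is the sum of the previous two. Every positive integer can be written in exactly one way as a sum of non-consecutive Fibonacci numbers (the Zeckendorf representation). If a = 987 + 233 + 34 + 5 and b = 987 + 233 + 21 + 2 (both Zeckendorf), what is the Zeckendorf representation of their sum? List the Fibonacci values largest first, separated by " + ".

The two numbers are 1259 and 1243, so their sum is 2502.
Greedily peel off the largest Fibonacci term at each step:
take 1597 (≤ 2502); 2502 − 1597 = 905
take 610 (≤ 905); 905 − 610 = 295
take 233 (≤ 295); 295 − 233 = 62
take 55 (≤ 62); 62 − 55 = 7
take 5 (≤ 7); 7 − 5 = 2
take 2 (≤ 2); 2 − 2 = 0

1597 + 610 + 233 + 55 + 5 + 2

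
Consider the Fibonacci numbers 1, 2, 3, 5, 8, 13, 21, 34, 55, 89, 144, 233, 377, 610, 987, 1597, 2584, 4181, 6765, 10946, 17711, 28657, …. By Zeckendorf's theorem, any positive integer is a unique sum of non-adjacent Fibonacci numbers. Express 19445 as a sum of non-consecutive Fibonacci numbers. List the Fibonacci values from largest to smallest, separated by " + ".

subtract 17711 from 19445: 1734 remains
subtract 1597 from 1734: 137 remains
subtract 89 from 137: 48 remains
subtract 34 from 48: 14 remains
subtract 13 from 14: 1 remains
subtract 1 from 1: 0 remains
So 19445 = 17711 + 1597 + 89 + 34 + 13 + 1, with no two terms consecutive in the sequence.

17711 + 1597 + 89 + 34 + 13 + 1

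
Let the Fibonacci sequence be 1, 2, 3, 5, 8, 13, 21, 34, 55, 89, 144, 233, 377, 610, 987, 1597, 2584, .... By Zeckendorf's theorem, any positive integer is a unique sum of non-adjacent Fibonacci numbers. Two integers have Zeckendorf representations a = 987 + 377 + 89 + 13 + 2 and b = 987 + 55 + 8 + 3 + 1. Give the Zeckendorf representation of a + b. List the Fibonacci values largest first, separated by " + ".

The two numbers are 1468 and 1054, so their sum is 2522.
Repeatedly subtract the largest Fibonacci number that fits:
2522 − 1597 = 925
925 − 610 = 315
315 − 233 = 82
82 − 55 = 27
27 − 21 = 6
6 − 5 = 1
1 − 1 = 0

1597 + 610 + 233 + 55 + 21 + 5 + 1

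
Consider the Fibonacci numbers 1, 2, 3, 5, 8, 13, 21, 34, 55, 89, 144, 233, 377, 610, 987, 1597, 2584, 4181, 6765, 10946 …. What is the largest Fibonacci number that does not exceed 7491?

6765 ≤ 7491 < 10946, so the largest Fibonacci number not exceeding 7491 is 6765.

6765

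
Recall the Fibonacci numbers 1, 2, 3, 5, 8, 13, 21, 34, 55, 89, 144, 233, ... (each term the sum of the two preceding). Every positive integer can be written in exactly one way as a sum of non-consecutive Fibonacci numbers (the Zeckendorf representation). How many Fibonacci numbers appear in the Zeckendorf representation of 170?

3

subtract 144 from 170: 26 remains
subtract 21 from 26: 5 remains
subtract 5 from 5: 0 remains
170 = 144 + 21 + 5, which has 3 terms.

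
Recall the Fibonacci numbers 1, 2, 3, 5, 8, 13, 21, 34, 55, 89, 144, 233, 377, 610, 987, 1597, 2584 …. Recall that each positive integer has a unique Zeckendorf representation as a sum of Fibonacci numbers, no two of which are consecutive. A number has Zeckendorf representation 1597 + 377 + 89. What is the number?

1597 + 377 + 89 = 2063.

2063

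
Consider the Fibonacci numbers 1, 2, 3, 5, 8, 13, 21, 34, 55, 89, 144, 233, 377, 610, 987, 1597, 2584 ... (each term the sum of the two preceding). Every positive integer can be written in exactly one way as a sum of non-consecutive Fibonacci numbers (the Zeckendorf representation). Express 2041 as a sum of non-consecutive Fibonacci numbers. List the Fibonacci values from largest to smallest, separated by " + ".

1597 ≤ 2041 < 2584, so take 1597; remainder 444
377 ≤ 444 < 610, so take 377; remainder 67
55 ≤ 67 < 89, so take 55; remainder 12
8 ≤ 12 < 13, so take 8; remainder 4
3 ≤ 4 < 5, so take 3; remainder 1
1 ≤ 1 < 2, so take 1; remainder 0
So 2041 = 1597 + 377 + 55 + 8 + 3 + 1, with no two terms consecutive in the sequence.

1597 + 377 + 55 + 8 + 3 + 1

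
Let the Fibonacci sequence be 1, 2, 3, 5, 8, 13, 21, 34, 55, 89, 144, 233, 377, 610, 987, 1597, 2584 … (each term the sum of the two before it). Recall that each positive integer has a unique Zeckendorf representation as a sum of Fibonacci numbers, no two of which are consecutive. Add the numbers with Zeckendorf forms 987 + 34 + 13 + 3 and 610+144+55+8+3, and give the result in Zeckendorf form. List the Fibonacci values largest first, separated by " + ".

1597 + 233 + 21 + 5 + 1

The two numbers are 1037 and 820, so their sum is 1857.
1597 ≤ 1857 < 2584, so take 1597; remainder 260
233 ≤ 260 < 377, so take 233; remainder 27
21 ≤ 27 < 34, so take 21; remainder 6
5 ≤ 6 < 8, so take 5; remainder 1
1 ≤ 1 < 2, so take 1; remainder 0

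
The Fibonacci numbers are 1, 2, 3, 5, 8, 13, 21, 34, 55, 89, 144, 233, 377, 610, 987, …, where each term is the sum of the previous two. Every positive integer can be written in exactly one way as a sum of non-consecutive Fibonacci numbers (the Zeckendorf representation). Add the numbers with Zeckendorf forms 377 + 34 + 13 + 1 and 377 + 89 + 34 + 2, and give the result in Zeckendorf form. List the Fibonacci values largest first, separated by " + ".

610 + 233 + 55 + 21 + 8

The two numbers are 425 and 502, so their sum is 927.
610 ≤ 927 < 987, so take 610; remainder 317
233 ≤ 317 < 377, so take 233; remainder 84
55 ≤ 84 < 89, so take 55; remainder 29
21 ≤ 29 < 34, so take 21; remainder 8
8 ≤ 8 < 13, so take 8; remainder 0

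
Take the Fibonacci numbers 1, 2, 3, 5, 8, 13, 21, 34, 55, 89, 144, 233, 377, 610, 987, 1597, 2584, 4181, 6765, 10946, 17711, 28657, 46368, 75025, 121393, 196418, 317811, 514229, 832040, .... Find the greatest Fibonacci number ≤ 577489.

514229

514229 ≤ 577489 < 832040, so the largest Fibonacci number not exceeding 577489 is 514229.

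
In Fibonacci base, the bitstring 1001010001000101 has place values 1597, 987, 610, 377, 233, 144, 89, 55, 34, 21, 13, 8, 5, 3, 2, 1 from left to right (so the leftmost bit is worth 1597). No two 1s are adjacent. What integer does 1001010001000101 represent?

Summing the place values of the 1 bits: 1597 + 377 + 144 + 21 + 3 + 1 = 2143.

2143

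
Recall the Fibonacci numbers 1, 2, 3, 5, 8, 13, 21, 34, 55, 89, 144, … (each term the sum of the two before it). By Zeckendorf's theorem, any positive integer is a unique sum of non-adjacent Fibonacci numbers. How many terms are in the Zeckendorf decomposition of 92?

2

92: greatest Fibonacci not exceeding it is 89, leaving 3
3: greatest Fibonacci not exceeding it is 3, leaving 0
92 = 89 + 3, which has 2 terms.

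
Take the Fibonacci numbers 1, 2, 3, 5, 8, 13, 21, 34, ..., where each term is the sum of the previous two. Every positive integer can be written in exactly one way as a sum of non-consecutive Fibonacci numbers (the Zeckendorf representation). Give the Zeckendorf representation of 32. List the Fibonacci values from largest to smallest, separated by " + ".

21 ≤ 32 < 34, so take 21; remainder 11
8 ≤ 11 < 13, so take 8; remainder 3
3 ≤ 3 < 5, so take 3; remainder 0
So 32 = 21 + 8 + 3, with no two terms consecutive in the sequence.

21 + 8 + 3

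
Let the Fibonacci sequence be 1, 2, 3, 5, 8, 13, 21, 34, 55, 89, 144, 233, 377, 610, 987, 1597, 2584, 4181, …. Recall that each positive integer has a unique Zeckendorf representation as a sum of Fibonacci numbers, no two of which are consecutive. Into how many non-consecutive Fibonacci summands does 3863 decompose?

6

Greedily peel off the largest Fibonacci term at each step:
3863 − 2584 = 1279
1279 − 987 = 292
292 − 233 = 59
59 − 55 = 4
4 − 3 = 1
1 − 1 = 0
3863 = 2584 + 987 + 233 + 55 + 3 + 1, which has 6 terms.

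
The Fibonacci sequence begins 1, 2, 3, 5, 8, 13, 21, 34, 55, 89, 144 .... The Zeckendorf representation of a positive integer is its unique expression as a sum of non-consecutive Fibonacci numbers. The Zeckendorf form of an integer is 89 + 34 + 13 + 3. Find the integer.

139

89 + 34 + 13 + 3 = 139.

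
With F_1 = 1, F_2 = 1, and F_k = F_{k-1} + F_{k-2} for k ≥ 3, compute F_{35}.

9227465

Iterating the recurrence up to F_{31} = 1346269 and F_{30} = 832040:
F_{32} = F_{31} + F_{30} = 1346269 + 832040 = 2178309
F_{33} = F_{32} + F_{31} = 2178309 + 1346269 = 3524578
F_{34} = F_{33} + F_{32} = 3524578 + 2178309 = 5702887
F_{35} = F_{34} + F_{33} = 5702887 + 3524578 = 9227465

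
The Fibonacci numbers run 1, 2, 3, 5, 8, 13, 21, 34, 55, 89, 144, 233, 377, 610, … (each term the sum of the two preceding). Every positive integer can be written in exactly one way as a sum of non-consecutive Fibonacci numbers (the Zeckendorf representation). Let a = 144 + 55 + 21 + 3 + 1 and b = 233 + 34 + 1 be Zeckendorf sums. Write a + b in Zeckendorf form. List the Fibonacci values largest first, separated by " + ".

The two numbers are 224 and 268, so their sum is 492.
Greedy algorithm:
largest Fibonacci ≤ 492 is 377; 492 − 377 = 115
largest Fibonacci ≤ 115 is 89; 115 − 89 = 26
largest Fibonacci ≤ 26 is 21; 26 − 21 = 5
largest Fibonacci ≤ 5 is 5; 5 − 5 = 0

377 + 89 + 21 + 5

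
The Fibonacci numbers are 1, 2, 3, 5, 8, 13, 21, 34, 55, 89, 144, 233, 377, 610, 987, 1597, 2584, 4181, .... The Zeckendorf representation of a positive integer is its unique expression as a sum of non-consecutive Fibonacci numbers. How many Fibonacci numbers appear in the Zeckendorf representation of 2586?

2586 − 2584 = 2
2 − 2 = 0
2586 = 2584 + 2, which has 2 terms.

2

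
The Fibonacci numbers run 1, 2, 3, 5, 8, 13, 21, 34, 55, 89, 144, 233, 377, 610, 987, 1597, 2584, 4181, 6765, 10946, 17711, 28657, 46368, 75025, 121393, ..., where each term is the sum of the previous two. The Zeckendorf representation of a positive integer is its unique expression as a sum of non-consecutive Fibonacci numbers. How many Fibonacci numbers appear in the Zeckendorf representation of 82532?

7

subtract 75025 from 82532: 7507 remains
subtract 6765 from 7507: 742 remains
subtract 610 from 742: 132 remains
subtract 89 from 132: 43 remains
subtract 34 from 43: 9 remains
subtract 8 from 9: 1 remains
subtract 1 from 1: 0 remains
82532 = 75025 + 6765 + 610 + 89 + 34 + 8 + 1, which has 7 terms.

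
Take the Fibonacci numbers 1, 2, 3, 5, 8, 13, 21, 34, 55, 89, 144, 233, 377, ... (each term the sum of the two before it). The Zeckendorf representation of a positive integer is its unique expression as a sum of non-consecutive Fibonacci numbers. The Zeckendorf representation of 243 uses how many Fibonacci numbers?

3

243 − 233 = 10
10 − 8 = 2
2 − 2 = 0
243 = 233 + 8 + 2, which has 3 terms.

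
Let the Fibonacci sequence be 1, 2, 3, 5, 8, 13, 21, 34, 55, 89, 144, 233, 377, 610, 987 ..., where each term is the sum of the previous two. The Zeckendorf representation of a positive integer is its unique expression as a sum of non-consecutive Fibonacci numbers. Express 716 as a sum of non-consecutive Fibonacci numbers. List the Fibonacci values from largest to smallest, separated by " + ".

610 + 89 + 13 + 3 + 1

610 ≤ 716 < 987, so take 610; remainder 106
89 ≤ 106 < 144, so take 89; remainder 17
13 ≤ 17 < 21, so take 13; remainder 4
3 ≤ 4 < 5, so take 3; remainder 1
1 ≤ 1 < 2, so take 1; remainder 0
So 716 = 610 + 89 + 13 + 3 + 1, with no two terms consecutive in the sequence.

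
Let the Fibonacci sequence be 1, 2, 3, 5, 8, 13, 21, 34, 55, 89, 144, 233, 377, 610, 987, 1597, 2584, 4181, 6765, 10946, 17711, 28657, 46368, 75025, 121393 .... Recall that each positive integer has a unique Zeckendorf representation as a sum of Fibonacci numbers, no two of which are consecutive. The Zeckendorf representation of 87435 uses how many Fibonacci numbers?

Repeatedly subtract the largest Fibonacci number that fits:
75025 ≤ 87435 < 121393, so take 75025; remainder 12410
10946 ≤ 12410 < 17711, so take 10946; remainder 1464
987 ≤ 1464 < 1597, so take 987; remainder 477
377 ≤ 477 < 610, so take 377; remainder 100
89 ≤ 100 < 144, so take 89; remainder 11
8 ≤ 11 < 13, so take 8; remainder 3
3 ≤ 3 < 5, so take 3; remainder 0
87435 = 75025 + 10946 + 987 + 377 + 89 + 8 + 3, which has 7 terms.

7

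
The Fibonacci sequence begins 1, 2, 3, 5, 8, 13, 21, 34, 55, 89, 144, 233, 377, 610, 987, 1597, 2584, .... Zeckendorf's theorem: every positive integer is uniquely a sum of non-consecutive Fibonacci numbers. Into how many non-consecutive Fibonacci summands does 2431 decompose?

7

2431: greatest Fibonacci not exceeding it is 1597, leaving 834
834: greatest Fibonacci not exceeding it is 610, leaving 224
224: greatest Fibonacci not exceeding it is 144, leaving 80
80: greatest Fibonacci not exceeding it is 55, leaving 25
25: greatest Fibonacci not exceeding it is 21, leaving 4
4: greatest Fibonacci not exceeding it is 3, leaving 1
1: greatest Fibonacci not exceeding it is 1, leaving 0
2431 = 1597 + 610 + 144 + 55 + 21 + 3 + 1, which has 7 terms.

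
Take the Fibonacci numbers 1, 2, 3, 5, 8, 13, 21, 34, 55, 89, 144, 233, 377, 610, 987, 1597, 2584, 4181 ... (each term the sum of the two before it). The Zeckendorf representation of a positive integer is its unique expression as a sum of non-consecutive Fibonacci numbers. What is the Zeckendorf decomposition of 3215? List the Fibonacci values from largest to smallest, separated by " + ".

2584 + 610 + 21

Greedily peel off the largest Fibonacci term at each step:
3215: greatest Fibonacci not exceeding it is 2584, leaving 631
631: greatest Fibonacci not exceeding it is 610, leaving 21
21: greatest Fibonacci not exceeding it is 21, leaving 0
So 3215 = 2584 + 610 + 21, with no two terms consecutive in the sequence.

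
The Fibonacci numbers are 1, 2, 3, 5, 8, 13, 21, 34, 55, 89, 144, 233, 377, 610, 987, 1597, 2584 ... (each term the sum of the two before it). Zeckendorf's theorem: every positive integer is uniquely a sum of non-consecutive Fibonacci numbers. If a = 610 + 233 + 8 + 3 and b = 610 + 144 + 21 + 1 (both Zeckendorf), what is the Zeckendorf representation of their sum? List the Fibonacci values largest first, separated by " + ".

The two numbers are 854 and 776, so their sum is 1630.
1630: greatest Fibonacci not exceeding it is 1597, leaving 33
33: greatest Fibonacci not exceeding it is 21, leaving 12
12: greatest Fibonacci not exceeding it is 8, leaving 4
4: greatest Fibonacci not exceeding it is 3, leaving 1
1: greatest Fibonacci not exceeding it is 1, leaving 0

1597 + 21 + 8 + 3 + 1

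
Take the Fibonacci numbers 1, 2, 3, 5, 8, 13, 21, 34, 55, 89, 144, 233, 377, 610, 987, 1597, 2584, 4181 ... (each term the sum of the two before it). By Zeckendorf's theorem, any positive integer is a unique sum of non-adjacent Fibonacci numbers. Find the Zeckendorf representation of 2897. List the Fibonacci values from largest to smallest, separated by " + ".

Greedy algorithm:
2897 − 2584 = 313
313 − 233 = 80
80 − 55 = 25
25 − 21 = 4
4 − 3 = 1
1 − 1 = 0
So 2897 = 2584 + 233 + 55 + 21 + 3 + 1, with no two terms consecutive in the sequence.

2584 + 233 + 55 + 21 + 3 + 1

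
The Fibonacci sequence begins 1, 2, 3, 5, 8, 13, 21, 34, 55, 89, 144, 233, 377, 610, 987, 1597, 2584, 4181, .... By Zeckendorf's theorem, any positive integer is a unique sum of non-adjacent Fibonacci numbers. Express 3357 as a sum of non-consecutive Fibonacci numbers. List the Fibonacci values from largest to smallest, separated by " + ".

Greedily peel off the largest Fibonacci term at each step:
3357: greatest Fibonacci not exceeding it is 2584, leaving 773
773: greatest Fibonacci not exceeding it is 610, leaving 163
163: greatest Fibonacci not exceeding it is 144, leaving 19
19: greatest Fibonacci not exceeding it is 13, leaving 6
6: greatest Fibonacci not exceeding it is 5, leaving 1
1: greatest Fibonacci not exceeding it is 1, leaving 0
So 3357 = 2584 + 610 + 144 + 13 + 5 + 1, with no two terms consecutive in the sequence.

2584 + 610 + 144 + 13 + 5 + 1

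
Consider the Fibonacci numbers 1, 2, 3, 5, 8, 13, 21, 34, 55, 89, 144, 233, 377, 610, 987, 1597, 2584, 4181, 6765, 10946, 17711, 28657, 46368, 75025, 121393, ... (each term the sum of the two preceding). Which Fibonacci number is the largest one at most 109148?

75025

75025 ≤ 109148 < 121393, so the largest Fibonacci number not exceeding 109148 is 75025.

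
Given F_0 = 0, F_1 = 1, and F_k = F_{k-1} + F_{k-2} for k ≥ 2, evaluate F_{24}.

46368

Iterating the recurrence up to F_{18} = 2584 and F_{17} = 1597:
F_{19} = F_{18} + F_{17} = 2584 + 1597 = 4181
F_{20} = F_{19} + F_{18} = 4181 + 2584 = 6765
F_{21} = F_{20} + F_{19} = 6765 + 4181 = 10946
F_{22} = F_{21} + F_{20} = 10946 + 6765 = 17711
F_{23} = F_{22} + F_{21} = 17711 + 10946 = 28657
F_{24} = F_{23} + F_{22} = 28657 + 17711 = 46368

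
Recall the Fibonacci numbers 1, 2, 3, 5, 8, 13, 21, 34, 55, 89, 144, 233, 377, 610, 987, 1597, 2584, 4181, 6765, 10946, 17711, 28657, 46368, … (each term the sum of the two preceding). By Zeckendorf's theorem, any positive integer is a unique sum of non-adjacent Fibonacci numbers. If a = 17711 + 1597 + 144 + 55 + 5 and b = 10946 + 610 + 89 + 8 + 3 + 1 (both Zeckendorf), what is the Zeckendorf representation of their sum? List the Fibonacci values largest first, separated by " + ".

28657 + 1597 + 610 + 233 + 55 + 13 + 3 + 1

The two numbers are 19512 and 11657, so their sum is 31169.
take 28657 (≤ 31169); 31169 − 28657 = 2512
take 1597 (≤ 2512); 2512 − 1597 = 915
take 610 (≤ 915); 915 − 610 = 305
take 233 (≤ 305); 305 − 233 = 72
take 55 (≤ 72); 72 − 55 = 17
take 13 (≤ 17); 17 − 13 = 4
take 3 (≤ 4); 4 − 3 = 1
take 1 (≤ 1); 1 − 1 = 0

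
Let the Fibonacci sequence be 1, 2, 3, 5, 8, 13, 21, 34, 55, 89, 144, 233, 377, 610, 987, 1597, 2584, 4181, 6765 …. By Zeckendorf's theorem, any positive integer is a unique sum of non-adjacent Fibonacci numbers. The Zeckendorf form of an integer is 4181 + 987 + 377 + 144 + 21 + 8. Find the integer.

4181 + 987 + 377 + 144 + 21 + 8 = 5718.

5718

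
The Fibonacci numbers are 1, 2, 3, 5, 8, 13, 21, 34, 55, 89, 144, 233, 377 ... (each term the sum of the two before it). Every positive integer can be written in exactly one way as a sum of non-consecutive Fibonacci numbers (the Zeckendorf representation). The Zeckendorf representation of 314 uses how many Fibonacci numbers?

Greedily peel off the largest Fibonacci term at each step:
subtract 233 from 314: 81 remains
subtract 55 from 81: 26 remains
subtract 21 from 26: 5 remains
subtract 5 from 5: 0 remains
314 = 233 + 55 + 21 + 5, which has 4 terms.

4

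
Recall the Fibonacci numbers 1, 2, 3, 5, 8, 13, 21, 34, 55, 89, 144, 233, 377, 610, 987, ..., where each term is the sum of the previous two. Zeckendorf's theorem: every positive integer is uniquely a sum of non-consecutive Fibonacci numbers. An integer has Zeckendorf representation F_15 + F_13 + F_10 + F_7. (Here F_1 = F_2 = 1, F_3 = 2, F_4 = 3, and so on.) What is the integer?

F_15 + F_13 + F_10 + F_7 = 610 + 233 + 55 + 13 = 911.

911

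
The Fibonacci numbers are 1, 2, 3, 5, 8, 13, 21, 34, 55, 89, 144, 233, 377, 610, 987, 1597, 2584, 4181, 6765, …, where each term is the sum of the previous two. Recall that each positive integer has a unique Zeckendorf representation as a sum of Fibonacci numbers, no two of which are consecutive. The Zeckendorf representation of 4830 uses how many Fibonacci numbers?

4830 − 4181 = 649
649 − 610 = 39
39 − 34 = 5
5 − 5 = 0
4830 = 4181 + 610 + 34 + 5, which has 4 terms.

4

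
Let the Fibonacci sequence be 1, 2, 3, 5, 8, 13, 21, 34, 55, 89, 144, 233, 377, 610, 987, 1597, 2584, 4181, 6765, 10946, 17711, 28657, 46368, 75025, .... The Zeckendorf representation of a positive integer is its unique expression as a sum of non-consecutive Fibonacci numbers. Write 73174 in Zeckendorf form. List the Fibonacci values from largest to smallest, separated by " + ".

46368 + 17711 + 6765 + 1597 + 610 + 89 + 34

Greedily peel off the largest Fibonacci term at each step:
73174 − 46368 = 26806
26806 − 17711 = 9095
9095 − 6765 = 2330
2330 − 1597 = 733
733 − 610 = 123
123 − 89 = 34
34 − 34 = 0
So 73174 = 46368 + 17711 + 6765 + 1597 + 610 + 89 + 34, with no two terms consecutive in the sequence.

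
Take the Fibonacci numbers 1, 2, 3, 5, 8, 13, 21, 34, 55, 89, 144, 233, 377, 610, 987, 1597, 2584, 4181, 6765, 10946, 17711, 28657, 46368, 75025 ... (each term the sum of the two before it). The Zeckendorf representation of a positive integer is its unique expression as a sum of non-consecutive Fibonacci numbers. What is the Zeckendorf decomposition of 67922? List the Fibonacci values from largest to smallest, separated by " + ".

46368 + 17711 + 2584 + 987 + 233 + 34 + 5

Greedily peel off the largest Fibonacci term at each step:
largest Fibonacci ≤ 67922 is 46368; 67922 − 46368 = 21554
largest Fibonacci ≤ 21554 is 17711; 21554 − 17711 = 3843
largest Fibonacci ≤ 3843 is 2584; 3843 − 2584 = 1259
largest Fibonacci ≤ 1259 is 987; 1259 − 987 = 272
largest Fibonacci ≤ 272 is 233; 272 − 233 = 39
largest Fibonacci ≤ 39 is 34; 39 − 34 = 5
largest Fibonacci ≤ 5 is 5; 5 − 5 = 0
So 67922 = 46368 + 17711 + 2584 + 987 + 233 + 34 + 5, with no two terms consecutive in the sequence.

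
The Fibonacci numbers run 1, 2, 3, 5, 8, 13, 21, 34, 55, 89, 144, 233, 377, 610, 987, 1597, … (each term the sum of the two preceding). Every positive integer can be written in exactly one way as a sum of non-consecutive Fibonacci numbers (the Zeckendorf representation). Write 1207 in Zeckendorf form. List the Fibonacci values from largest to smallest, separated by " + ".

Greedily peel off the largest Fibonacci term at each step:
1207: greatest Fibonacci not exceeding it is 987, leaving 220
220: greatest Fibonacci not exceeding it is 144, leaving 76
76: greatest Fibonacci not exceeding it is 55, leaving 21
21: greatest Fibonacci not exceeding it is 21, leaving 0
So 1207 = 987 + 144 + 55 + 21, with no two terms consecutive in the sequence.

987 + 144 + 55 + 21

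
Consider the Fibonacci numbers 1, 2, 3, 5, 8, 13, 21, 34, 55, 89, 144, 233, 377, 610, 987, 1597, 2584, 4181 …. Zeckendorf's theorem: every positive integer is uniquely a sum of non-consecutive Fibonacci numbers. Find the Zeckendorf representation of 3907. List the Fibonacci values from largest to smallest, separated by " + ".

2584 + 987 + 233 + 89 + 13 + 1

subtract 2584 from 3907: 1323 remains
subtract 987 from 1323: 336 remains
subtract 233 from 336: 103 remains
subtract 89 from 103: 14 remains
subtract 13 from 14: 1 remains
subtract 1 from 1: 0 remains
So 3907 = 2584 + 987 + 233 + 89 + 13 + 1, with no two terms consecutive in the sequence.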